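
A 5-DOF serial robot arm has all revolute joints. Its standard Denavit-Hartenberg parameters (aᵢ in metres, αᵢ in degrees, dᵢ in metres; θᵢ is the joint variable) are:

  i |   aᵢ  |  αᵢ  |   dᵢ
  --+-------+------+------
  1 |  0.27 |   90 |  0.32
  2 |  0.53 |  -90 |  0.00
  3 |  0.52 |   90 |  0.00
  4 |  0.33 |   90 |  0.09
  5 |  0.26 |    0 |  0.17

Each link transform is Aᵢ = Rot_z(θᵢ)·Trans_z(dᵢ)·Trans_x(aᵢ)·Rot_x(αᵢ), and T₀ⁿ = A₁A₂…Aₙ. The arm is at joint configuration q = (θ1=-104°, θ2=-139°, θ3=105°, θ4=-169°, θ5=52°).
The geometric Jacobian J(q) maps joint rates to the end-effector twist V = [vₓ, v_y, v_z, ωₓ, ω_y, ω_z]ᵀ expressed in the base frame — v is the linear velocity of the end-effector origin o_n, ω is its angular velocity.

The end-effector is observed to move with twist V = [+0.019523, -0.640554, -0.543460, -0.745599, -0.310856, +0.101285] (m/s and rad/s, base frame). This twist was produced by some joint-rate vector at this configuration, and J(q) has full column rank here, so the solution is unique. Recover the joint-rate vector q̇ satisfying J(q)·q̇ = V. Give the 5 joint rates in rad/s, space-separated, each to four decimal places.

-0.5100 0.4850 0.0620 -0.7810 -0.2110

o_n = [0.1516, 0.2668, -0.2688]
J₁: ẑ×o_n = [-0.2668, 0.1516, 0.0000], ω = ẑ
J2: z=[-0.9703, 0.2419, 0.0000] o=[-0.0653, -0.2620, 0.3200] → [-0.1425, -0.5714, -0.5656, -0.9703, 0.2419, 0.0000]
J3: z=[-0.1587, -0.6366, -0.7547] o=[0.0314, 0.1261, -0.0277] → [0.2597, -0.1290, 0.0542, -0.1587, -0.6366, -0.7547]
J4: z=[0.4275, 0.6447, -0.6337] o=[0.4942, -0.0939, 0.0606] → [0.0162, 0.3579, 0.3751, 0.4275, 0.6447, -0.6337]
J5: z=[-0.3256, -0.5441, -0.7732] o=[0.2544, 0.1413, -0.0039] → [0.2412, -0.0068, -0.0968, -0.3256, -0.5441, -0.7732]
q̇ = J⁺·V = [-0.5100, 0.4850, 0.0620, -0.7810, -0.2110]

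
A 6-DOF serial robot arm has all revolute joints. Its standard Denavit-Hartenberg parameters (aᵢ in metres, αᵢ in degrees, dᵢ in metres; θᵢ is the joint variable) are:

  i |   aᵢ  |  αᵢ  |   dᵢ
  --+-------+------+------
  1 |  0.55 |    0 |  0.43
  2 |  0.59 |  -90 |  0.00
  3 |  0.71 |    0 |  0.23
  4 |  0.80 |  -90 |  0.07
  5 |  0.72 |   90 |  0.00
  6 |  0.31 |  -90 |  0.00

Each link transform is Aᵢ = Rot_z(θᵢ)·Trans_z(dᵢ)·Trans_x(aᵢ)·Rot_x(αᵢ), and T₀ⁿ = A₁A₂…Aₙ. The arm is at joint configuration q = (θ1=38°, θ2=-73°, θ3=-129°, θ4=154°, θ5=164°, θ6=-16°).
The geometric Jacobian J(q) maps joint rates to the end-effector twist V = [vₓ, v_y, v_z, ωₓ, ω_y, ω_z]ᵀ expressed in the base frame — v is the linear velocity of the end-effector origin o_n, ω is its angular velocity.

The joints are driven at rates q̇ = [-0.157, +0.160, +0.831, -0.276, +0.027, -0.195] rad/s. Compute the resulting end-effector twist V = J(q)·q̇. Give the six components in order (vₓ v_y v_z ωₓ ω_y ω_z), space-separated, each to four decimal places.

o_n = [0.4588, 0.3445, 1.1347]
J₁: ẑ×o_n = [-0.3445, 0.4588, 0.0000], ω = ẑ
J2: z=[0.0000, 0.0000, 1.0000] o=[0.4334, 0.3386, 0.4300] → [-0.0059, 0.0254, 0.0000, 0.0000, 0.0000, 1.0000]
J3: z=[0.5736, 0.8192, 0.0000] o=[0.9167, 0.0002, 0.4300] → [0.5772, -0.4042, 0.5725, 0.5736, 0.8192, 0.0000]
J4: z=[0.5736, 0.8192, 0.0000] o=[0.6826, 0.4449, 0.9818] → [0.1253, -0.0877, 0.1257, 0.5736, 0.8192, 0.0000]
J5: z=[-0.3462, 0.2424, -0.9063] o=[1.3167, 0.0864, 0.6437] → [0.3530, 0.9475, 0.1186, -0.3462, 0.2424, -0.9063]
J6: z=[-0.3467, -0.9307, -0.1165] o=[0.6890, 0.2836, 0.9362] → [-0.1776, 0.0956, -0.2354, -0.3467, -0.9307, -0.1165]
V = J·q̇ = [0.5424, -0.3727, 0.4902, 0.3766, 0.6427, 0.0012]

0.5424 -0.3727 0.4902 0.3766 0.6427 0.0012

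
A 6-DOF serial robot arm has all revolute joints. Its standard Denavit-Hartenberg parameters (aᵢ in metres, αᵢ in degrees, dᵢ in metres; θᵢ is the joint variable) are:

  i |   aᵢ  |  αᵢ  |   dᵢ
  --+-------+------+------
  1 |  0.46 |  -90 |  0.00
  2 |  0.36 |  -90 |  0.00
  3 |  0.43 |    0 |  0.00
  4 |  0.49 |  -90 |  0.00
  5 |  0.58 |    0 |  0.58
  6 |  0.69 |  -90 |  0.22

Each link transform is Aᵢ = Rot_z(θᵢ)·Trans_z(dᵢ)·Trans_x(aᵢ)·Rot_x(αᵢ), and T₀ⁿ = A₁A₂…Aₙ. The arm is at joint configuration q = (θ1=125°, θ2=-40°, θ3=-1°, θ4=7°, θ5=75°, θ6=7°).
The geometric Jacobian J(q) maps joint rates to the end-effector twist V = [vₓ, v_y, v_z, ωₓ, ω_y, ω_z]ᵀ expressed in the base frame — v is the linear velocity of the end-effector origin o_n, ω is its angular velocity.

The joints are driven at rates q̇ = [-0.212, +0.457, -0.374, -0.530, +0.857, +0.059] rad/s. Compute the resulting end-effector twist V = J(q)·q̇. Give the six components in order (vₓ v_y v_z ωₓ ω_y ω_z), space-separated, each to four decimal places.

o_n = [0.2712, 1.1208, 1.8772]
J₁: ẑ×o_n = [-1.1208, 0.2712, 0.0000], ω = ẑ
J2: z=[-0.8192, -0.5736, 0.0000] o=[-0.2638, 0.3768, 0.0000] → [-1.0767, 1.5377, -0.3026, -0.8192, -0.5736, 0.0000]
J3: z=[-0.3687, 0.5265, -0.7660] o=[-0.4220, 0.6027, 0.2314] → [1.2635, 0.0757, -0.5561, -0.3687, 0.5265, -0.7660]
J4: z=[-0.3687, 0.5265, -0.7660] o=[-0.6171, 0.8682, 0.5078] → [0.9146, -0.1756, -0.5609, -0.3687, 0.5265, -0.7660]
J5: z=[0.8606, 0.5048, -0.0672] o=[-0.7892, 1.2034, 0.8210] → [0.5277, -0.9802, -0.6064, 0.8606, 0.5048, -0.0672]
J6: z=[0.8606, 0.5048, -0.0672] o=[-0.1363, 1.3039, 1.3072] → [0.2755, -0.5179, -0.3632, 0.8606, 0.5048, -0.0672]
V = J·q̇ = [-0.7433, -0.1606, -0.1742, 0.7472, -0.2757, 0.4190]

-0.7433 -0.1606 -0.1742 0.7472 -0.2757 0.4190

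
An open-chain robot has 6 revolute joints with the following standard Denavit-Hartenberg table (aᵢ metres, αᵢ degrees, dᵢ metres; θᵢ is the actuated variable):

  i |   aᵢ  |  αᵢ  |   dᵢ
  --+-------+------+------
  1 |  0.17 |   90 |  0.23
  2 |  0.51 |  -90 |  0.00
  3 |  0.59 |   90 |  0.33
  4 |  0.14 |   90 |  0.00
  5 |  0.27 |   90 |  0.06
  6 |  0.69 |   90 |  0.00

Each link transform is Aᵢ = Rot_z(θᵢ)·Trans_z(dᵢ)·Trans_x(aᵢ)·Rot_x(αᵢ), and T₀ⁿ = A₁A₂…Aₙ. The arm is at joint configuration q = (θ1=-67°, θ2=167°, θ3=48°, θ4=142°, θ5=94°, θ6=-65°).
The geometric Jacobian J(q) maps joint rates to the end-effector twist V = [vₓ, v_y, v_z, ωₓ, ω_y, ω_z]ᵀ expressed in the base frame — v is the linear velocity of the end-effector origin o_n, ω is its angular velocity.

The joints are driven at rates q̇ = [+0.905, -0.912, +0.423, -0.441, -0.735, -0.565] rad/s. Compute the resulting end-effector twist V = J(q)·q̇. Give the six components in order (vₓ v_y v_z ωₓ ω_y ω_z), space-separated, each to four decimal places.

o_n = [-0.5569, 0.6615, 0.5149]
J₁: ẑ×o_n = [-0.6615, -0.5569, 0.0000], ω = ẑ
J2: z=[-0.9205, -0.3907, 0.0000] o=[0.0664, -0.1565, 0.2300] → [-0.1113, 0.2623, -0.9965, -0.9205, -0.3907, 0.0000]
J3: z=[-0.0879, 0.2071, -0.9744] o=[-0.1277, 0.3009, 0.3447] → [0.3866, 0.4331, 0.0572, -0.0879, 0.2071, -0.9744]
J4: z=[-0.8989, 0.4051, 0.1672] o=[0.0966, 0.8947, 0.1120] → [0.2022, 0.2529, 0.4743, -0.8989, 0.4051, 0.1672]
J5: z=[0.1951, 0.7114, -0.6751] o=[0.0416, 0.8143, 0.0114] → [0.2551, 0.3059, 0.3960, 0.1951, 0.7114, -0.6751]
J6: z=[-0.4542, -0.5446, -0.7051] o=[-0.1814, 0.9769, 0.0295] → [-0.4867, 0.4852, -0.0612, -0.4542, -0.5446, -0.7051]
V = J·q̇ = [-0.3353, -1.1704, 0.4674, 1.3120, 0.0501, 1.3137]

-0.3353 -1.1704 0.4674 1.3120 0.0501 1.3137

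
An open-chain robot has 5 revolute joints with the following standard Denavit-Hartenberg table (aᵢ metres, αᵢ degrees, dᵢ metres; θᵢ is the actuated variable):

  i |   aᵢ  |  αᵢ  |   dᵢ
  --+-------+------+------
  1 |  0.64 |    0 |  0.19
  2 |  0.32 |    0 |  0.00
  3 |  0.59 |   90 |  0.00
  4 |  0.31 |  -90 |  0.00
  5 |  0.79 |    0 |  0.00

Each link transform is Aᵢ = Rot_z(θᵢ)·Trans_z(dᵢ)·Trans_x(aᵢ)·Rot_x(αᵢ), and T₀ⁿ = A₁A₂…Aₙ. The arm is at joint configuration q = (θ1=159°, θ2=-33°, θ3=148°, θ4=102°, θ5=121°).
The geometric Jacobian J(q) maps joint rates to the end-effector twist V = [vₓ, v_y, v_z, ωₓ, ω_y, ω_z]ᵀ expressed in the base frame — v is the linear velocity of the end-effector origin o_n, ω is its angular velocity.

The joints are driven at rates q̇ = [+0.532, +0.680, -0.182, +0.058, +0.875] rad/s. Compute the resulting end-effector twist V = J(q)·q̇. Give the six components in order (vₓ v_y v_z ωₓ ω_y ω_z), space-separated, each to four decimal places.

o_n = [-0.0675, -0.0732, 0.0952]
J₁: ẑ×o_n = [0.0732, -0.0675, 0.0000], ω = ẑ
J2: z=[0.0000, 0.0000, 1.0000] o=[-0.5975, 0.2294, 0.1900] → [0.3025, 0.5300, -0.0000, 0.0000, 0.0000, 1.0000]
J3: z=[0.0000, 0.0000, 1.0000] o=[-0.7856, 0.4882, 0.1900] → [0.5614, 0.7181, -0.0000, 0.0000, 0.0000, 1.0000]
J4: z=[-0.9976, -0.0698, 0.0000] o=[-0.7444, -0.1003, 0.1900] → [0.0066, -0.0945, 0.0201, -0.9976, -0.0698, 0.0000]
J5: z=[-0.0682, 0.9758, -0.2079] o=[-0.7489, -0.0360, 0.4932] → [-0.3961, -0.1688, -0.6624, -0.0682, 0.9758, -0.2079]
V = J·q̇ = [-0.2037, 0.0406, -0.5784, -0.1176, 0.8497, 0.8481]

-0.2037 0.0406 -0.5784 -0.1176 0.8497 0.8481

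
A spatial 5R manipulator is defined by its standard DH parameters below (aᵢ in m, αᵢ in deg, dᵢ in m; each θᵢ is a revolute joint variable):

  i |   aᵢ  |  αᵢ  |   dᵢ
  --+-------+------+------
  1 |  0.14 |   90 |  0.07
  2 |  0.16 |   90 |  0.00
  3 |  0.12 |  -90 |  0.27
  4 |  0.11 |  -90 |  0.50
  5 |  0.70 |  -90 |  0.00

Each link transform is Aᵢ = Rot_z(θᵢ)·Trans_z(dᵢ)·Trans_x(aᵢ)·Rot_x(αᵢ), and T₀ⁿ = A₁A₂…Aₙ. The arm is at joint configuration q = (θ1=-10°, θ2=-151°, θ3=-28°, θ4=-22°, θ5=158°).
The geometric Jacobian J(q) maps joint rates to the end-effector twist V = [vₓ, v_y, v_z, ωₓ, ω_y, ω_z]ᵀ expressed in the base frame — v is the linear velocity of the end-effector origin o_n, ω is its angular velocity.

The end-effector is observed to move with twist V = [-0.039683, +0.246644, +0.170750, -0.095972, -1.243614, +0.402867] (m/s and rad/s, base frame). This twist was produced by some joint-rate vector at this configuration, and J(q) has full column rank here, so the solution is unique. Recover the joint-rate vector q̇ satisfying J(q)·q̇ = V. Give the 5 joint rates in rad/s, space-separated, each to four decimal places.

o_n = [0.0928, -0.4106, 0.1604]
J₁: ẑ×o_n = [0.4106, 0.0928, -0.0000], ω = ẑ
J2: z=[-0.1736, -0.9848, 0.0000] o=[0.1379, -0.0243, 0.0700] → [-0.0890, 0.0157, 0.0227, -0.1736, -0.9848, 0.0000]
J3: z=[-0.4774, 0.0842, 0.8746] o=[0.0001, -0.0000, -0.0076] → [0.3732, 0.1613, 0.1882, -0.4774, 0.0842, 0.8746]
J4: z=[-0.5577, -0.7982, -0.2276] o=[-0.2103, 0.0943, 0.1772] → [-0.1015, -0.0784, 0.5236, -0.5577, -0.7982, -0.2276]
J5: z=[0.1883, 0.1454, -0.9713] o=[-0.5781, -0.2405, 0.0558] → [-0.1500, -0.6714, -0.1296, 0.1883, 0.1454, -0.9713]
q̇ = J⁺·V = [0.7290, 0.7480, -0.8040, 0.4600, -0.4960]

0.7290 0.7480 -0.8040 0.4600 -0.4960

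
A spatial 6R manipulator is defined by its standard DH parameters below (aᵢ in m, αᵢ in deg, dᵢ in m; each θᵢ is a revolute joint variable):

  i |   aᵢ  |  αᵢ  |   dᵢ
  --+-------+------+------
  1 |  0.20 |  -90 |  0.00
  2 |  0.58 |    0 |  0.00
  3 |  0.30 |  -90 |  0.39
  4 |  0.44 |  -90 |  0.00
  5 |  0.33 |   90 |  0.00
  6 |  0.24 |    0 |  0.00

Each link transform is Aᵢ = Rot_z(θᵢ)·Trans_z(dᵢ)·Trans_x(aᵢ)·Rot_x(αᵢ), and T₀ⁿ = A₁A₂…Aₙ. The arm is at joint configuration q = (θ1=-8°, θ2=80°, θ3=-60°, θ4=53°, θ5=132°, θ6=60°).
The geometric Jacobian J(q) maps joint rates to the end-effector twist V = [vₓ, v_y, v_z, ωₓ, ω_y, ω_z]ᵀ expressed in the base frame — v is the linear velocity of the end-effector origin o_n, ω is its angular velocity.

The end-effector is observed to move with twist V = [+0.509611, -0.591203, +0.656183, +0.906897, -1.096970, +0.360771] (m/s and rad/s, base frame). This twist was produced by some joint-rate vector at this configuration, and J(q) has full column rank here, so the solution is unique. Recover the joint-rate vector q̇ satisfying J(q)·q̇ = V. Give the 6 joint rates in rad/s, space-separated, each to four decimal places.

o_n = [0.6350, 0.0663, -0.3314]
J₁: ẑ×o_n = [-0.0663, 0.6350, 0.0000], ω = ẑ
J2: z=[0.1392, 0.9903, 0.0000] o=[0.1981, -0.0278, 0.0000] → [-0.3281, 0.0461, -0.4196, 0.1392, 0.9903, 0.0000]
J3: z=[0.1392, 0.9903, 0.0000] o=[0.2978, -0.0419, -0.5712] → [0.2375, -0.0334, -0.3188, 0.1392, 0.9903, 0.0000]
J4: z=[-0.3387, 0.0476, -0.9397] o=[0.6312, 0.3051, -0.6738] → [-0.2081, 0.1125, 0.0807, -0.3387, 0.0476, -0.9397]
J5: z=[-0.8269, -0.4915, 0.2731] o=[0.8287, -0.0775, -0.7644] → [-0.2521, 0.3051, -0.2141, -0.8269, -0.4915, 0.2731]
J6: z=[0.5602, -0.6781, 0.4758] o=[0.8127, 0.1028, -0.4885] → [-0.0891, -0.1726, -0.1410, 0.5602, -0.6781, 0.4758]
q̇ = J⁺·V = [-0.2910, -0.7460, -0.7250, -0.9250, -0.9180, 0.0700]

-0.2910 -0.7460 -0.7250 -0.9250 -0.9180 0.0700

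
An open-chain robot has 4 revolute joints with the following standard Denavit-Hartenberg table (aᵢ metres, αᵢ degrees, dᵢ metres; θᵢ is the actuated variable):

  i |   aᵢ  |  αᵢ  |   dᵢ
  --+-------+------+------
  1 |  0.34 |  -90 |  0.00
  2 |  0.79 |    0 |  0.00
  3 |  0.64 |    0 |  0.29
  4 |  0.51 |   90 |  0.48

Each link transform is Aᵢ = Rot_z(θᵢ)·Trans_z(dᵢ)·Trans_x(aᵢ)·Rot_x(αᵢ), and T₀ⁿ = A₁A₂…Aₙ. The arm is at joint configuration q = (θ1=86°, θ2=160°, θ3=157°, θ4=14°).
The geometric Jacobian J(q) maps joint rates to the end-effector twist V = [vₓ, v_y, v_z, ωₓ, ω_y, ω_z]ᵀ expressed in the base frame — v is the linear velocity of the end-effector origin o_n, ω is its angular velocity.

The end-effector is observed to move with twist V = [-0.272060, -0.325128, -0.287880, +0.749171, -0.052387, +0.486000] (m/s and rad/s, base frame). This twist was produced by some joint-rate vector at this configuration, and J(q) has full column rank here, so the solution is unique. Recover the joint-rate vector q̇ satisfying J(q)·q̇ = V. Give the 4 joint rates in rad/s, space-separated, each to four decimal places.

o_n = [-0.7324, 0.5642, 0.4135]
J₁: ẑ×o_n = [-0.5642, -0.7324, 0.0000], ω = ẑ
J2: z=[-0.9976, 0.0698, 0.0000] o=[0.0237, 0.3392, 0.0000] → [0.0288, 0.4125, -0.1718, -0.9976, 0.0698, 0.0000]
J3: z=[-0.9976, 0.0698, 0.0000] o=[-0.0281, -0.4014, -0.2702] → [0.0477, 0.6821, -0.9141, -0.9976, 0.0698, 0.0000]
J4: z=[-0.9976, 0.0698, 0.0000] o=[-0.2847, 0.0858, 0.1663] → [0.0172, 0.2467, -0.4461, -0.9976, 0.0698, 0.0000]
q̇ = J⁺·V = [0.4860, -0.8630, 0.8250, -0.7130]

0.4860 -0.8630 0.8250 -0.7130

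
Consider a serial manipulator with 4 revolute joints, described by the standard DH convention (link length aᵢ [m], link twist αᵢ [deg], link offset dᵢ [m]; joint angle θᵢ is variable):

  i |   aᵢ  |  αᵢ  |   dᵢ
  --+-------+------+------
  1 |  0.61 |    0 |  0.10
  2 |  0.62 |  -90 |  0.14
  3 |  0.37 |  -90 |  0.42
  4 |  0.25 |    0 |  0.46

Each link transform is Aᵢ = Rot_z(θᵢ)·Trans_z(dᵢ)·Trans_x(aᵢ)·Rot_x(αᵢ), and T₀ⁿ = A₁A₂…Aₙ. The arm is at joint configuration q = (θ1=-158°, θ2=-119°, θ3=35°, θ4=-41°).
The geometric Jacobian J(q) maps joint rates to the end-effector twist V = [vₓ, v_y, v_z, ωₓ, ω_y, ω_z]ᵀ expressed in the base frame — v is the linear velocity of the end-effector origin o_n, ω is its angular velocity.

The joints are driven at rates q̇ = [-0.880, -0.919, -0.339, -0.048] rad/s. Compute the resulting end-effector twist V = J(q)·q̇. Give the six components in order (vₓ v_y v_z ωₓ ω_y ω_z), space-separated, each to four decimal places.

1.3991 1.5914 0.0702 0.3398 -0.0140 -1.7597

o_n = [-1.0461, 0.6504, -0.4573]
J₁: ẑ×o_n = [-0.6504, -1.0461, 0.0000], ω = ẑ
J2: z=[0.0000, 0.0000, 1.0000] o=[-0.5656, -0.2285, 0.1000] → [-0.8789, -0.4805, 0.0000, 0.0000, 0.0000, 1.0000]
J3: z=[-0.9925, 0.1219, 0.0000] o=[-0.4900, 0.3869, 0.2400] → [-0.0850, -0.6921, -0.1938, -0.9925, 0.1219, 0.0000]
J4: z=[-0.0699, -0.5693, -0.8192] o=[-0.8700, 0.7389, 0.0278] → [0.2036, 0.1104, -0.0941, -0.0699, -0.5693, -0.8192]
V = J·q̇ = [1.3991, 1.5914, 0.0702, 0.3398, -0.0140, -1.7597]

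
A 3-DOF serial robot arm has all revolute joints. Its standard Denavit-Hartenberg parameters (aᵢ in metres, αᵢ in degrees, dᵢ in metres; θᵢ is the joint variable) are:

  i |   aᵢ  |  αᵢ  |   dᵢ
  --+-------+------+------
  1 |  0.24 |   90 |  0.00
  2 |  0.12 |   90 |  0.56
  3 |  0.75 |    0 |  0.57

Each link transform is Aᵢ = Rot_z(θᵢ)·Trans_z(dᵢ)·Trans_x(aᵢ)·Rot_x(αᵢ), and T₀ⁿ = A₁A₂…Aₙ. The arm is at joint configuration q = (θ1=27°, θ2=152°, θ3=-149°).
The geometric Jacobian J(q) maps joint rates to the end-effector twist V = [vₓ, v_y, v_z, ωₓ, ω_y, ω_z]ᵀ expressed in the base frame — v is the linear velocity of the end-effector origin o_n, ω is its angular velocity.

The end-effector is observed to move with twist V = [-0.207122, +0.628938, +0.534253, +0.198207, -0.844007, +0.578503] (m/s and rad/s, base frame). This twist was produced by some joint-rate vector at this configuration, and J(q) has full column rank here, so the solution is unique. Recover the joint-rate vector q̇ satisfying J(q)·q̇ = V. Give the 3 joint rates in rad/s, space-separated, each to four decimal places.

0.9670 0.8420 -0.4400

o_n = [0.9425, 0.2853, 0.2578]
J₁: ẑ×o_n = [-0.2853, 0.9425, 0.0000], ω = ẑ
J2: z=[0.4540, -0.8910, 0.0000] o=[0.2138, 0.1090, 0.0000] → [-0.2297, -0.1170, 0.7293, 0.4540, -0.8910, 0.0000]
J3: z=[0.4183, 0.2131, 0.8829] o=[0.3737, -0.4381, 0.0563] → [-0.5957, 0.4180, 0.1813, 0.4183, 0.2131, 0.8829]
q̇ = J⁺·V = [0.9670, 0.8420, -0.4400]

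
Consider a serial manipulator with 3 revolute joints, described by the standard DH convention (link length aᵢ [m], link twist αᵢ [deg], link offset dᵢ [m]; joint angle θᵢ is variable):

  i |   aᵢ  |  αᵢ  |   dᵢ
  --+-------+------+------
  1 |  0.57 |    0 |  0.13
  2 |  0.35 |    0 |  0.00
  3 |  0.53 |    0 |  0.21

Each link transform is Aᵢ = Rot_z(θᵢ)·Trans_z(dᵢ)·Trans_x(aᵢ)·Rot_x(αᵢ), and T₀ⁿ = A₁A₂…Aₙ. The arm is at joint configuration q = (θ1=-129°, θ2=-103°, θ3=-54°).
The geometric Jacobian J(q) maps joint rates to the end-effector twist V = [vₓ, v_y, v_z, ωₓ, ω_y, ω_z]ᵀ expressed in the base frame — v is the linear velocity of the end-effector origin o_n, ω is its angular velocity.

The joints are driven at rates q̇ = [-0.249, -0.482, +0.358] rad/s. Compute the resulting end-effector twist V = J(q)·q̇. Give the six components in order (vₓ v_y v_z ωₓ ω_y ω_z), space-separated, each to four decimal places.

o_n = [-0.4281, 0.3423, 0.3400]
J₁: ẑ×o_n = [-0.3423, -0.4281, 0.0000], ω = ẑ
J2: z=[0.0000, 0.0000, 1.0000] o=[-0.3587, -0.4430, 0.1300] → [-0.7853, -0.0694, 0.0000, 0.0000, 0.0000, 1.0000]
J3: z=[0.0000, 0.0000, 1.0000] o=[-0.5742, -0.1672, 0.1300] → [-0.5095, 0.1461, 0.0000, 0.0000, 0.0000, 1.0000]
V = J·q̇ = [0.2813, 0.1923, 0.0000, 0.0000, 0.0000, -0.3730]

0.2813 0.1923 0.0000 0.0000 0.0000 -0.3730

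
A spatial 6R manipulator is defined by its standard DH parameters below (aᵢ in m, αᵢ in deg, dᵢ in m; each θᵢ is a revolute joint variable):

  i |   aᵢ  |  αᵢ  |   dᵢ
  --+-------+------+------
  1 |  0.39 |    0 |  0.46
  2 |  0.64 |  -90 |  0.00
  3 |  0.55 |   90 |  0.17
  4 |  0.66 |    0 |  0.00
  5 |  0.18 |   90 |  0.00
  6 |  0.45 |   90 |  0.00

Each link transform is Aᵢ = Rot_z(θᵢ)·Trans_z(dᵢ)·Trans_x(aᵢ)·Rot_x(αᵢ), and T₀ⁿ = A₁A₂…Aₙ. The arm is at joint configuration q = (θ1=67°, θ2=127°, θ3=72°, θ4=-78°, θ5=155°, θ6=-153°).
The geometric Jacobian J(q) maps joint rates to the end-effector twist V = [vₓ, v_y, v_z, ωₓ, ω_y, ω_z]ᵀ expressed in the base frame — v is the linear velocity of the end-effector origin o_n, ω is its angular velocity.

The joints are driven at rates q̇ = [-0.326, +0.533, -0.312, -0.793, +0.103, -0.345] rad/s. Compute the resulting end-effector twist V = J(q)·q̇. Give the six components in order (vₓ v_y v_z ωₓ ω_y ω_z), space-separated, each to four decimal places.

o_n = [-0.6384, 0.8739, -0.2094]
J₁: ẑ×o_n = [-0.8739, -0.6384, 0.0000], ω = ẑ
J2: z=[0.0000, 0.0000, 1.0000] o=[0.1524, 0.3590, 0.4600] → [-0.5149, -0.7908, 0.0000, 0.0000, 0.0000, 1.0000]
J3: z=[0.2419, -0.9703, 0.0000] o=[-0.4686, 0.2042, 0.4600] → [0.6496, 0.1620, -0.0027, 0.2419, -0.9703, 0.0000]
J4: z=[-0.9228, -0.2301, 0.3090] o=[-0.5924, -0.0019, -0.0631] → [-0.2369, -0.1493, -0.8187, -0.9228, -0.2301, 0.3090]
J5: z=[-0.9228, -0.2301, 0.3090] o=[-0.7897, 0.6142, -0.1936] → [-0.0766, 0.0321, -0.2048, -0.9228, -0.2301, 0.3090]
J6: z=[-0.3466, 0.1454, -0.9267] o=[-0.7594, 0.4410, -0.2321] → [0.4044, -0.1043, -0.1676, -0.3466, 0.1454, -0.9267]
V = J·q̇ = [-0.1517, -0.1062, 0.6868, 0.6808, 0.4113, 0.3135]

-0.1517 -0.1062 0.6868 0.6808 0.4113 0.3135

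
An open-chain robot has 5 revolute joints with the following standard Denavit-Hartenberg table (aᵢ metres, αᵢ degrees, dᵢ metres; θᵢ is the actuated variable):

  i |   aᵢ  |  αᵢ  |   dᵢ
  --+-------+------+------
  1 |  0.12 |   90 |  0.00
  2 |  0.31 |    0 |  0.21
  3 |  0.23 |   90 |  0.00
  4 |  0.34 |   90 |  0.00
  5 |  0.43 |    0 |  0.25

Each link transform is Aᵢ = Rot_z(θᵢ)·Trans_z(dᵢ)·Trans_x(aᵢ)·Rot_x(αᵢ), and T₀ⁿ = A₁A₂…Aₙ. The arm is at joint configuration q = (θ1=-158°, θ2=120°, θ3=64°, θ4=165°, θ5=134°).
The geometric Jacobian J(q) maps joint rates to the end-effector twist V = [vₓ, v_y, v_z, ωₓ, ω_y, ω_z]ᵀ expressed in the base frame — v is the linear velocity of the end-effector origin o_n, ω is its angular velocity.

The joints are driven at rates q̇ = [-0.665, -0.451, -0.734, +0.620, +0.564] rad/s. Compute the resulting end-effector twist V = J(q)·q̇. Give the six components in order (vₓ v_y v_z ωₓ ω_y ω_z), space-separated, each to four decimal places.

o_n = [0.1150, 0.5449, 0.5593]
J₁: ẑ×o_n = [-0.5449, 0.1150, 0.0000], ω = ẑ
J2: z=[-0.3746, 0.9272, 0.0000] o=[-0.1113, -0.0450, 0.0000] → [0.5185, 0.2095, -0.4308, -0.3746, 0.9272, 0.0000]
J3: z=[-0.3746, 0.9272, 0.0000] o=[-0.0462, 0.2078, 0.2685] → [0.2696, 0.1089, -0.2758, -0.3746, 0.9272, 0.0000]
J4: z=[0.0647, 0.0261, 0.9976] o=[0.1665, 0.2938, 0.2524] → [-0.2425, -0.0712, 0.0176, 0.0647, 0.0261, 0.9976]
J5: z=[-0.1225, 0.9923, -0.0181] o=[-0.1702, 0.2526, 0.2753] → [0.2870, 0.0296, -0.3188, -0.1225, 0.9923, -0.0181]
V = J·q̇ = [-0.0579, -0.2784, 0.2278, 0.4149, -0.5228, -0.0567]

-0.0579 -0.2784 0.2278 0.4149 -0.5228 -0.0567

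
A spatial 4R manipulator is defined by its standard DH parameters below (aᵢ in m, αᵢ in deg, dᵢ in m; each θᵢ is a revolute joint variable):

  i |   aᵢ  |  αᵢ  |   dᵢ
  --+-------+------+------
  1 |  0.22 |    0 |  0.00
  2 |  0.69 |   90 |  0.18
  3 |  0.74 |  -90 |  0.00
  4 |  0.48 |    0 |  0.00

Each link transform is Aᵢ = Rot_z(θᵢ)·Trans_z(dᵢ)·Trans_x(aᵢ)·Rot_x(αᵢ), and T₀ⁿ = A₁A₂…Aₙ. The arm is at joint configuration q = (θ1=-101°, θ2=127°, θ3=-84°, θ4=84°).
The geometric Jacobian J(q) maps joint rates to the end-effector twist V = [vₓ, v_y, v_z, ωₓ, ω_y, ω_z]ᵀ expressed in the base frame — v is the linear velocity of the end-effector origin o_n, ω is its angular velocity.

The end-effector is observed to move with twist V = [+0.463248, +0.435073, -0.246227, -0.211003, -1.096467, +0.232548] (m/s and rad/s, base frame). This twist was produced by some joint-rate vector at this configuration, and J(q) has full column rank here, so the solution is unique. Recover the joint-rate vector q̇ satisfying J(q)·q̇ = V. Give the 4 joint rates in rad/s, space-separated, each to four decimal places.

0.0930 0.2100 0.8930 -0.6740

o_n = [0.4432, 0.5518, -0.6058]
J₁: ẑ×o_n = [-0.5518, 0.4432, 0.0000], ω = ẑ
J2: z=[0.0000, 0.0000, 1.0000] o=[-0.0420, -0.2160, 0.0000] → [-0.7677, 0.4851, 0.0000, 0.0000, 0.0000, 1.0000]
J3: z=[0.4384, -0.8988, 0.0000] o=[0.5782, 0.0865, 0.1800] → [0.7063, 0.3445, 0.0826, 0.4384, -0.8988, 0.0000]
J4: z=[0.8939, 0.4360, 0.1045] o=[0.6477, 0.1204, -0.5559] → [-0.0668, 0.0232, 0.4748, 0.8939, 0.4360, 0.1045]
q̇ = J⁺·V = [0.0930, 0.2100, 0.8930, -0.6740]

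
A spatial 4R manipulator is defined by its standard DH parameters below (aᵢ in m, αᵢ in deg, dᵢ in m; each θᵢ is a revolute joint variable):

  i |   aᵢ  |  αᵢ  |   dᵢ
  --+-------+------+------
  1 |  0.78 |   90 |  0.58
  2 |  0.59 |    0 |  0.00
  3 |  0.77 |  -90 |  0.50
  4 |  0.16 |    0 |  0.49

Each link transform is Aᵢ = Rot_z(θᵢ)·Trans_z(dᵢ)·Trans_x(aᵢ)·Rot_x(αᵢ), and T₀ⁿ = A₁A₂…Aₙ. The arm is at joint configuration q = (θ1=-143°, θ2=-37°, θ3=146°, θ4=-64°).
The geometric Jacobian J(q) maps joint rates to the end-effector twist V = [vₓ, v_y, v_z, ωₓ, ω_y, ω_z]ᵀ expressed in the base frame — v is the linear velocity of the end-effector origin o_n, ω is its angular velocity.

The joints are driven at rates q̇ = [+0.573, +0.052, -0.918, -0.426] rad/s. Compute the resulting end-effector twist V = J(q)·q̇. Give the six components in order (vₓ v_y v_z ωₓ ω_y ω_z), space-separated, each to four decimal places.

-0.6050 -0.7875 0.6047 0.1995 -0.9340 0.7117

o_n = [-0.7982, 0.2046, 0.8598]
J₁: ẑ×o_n = [-0.2046, -0.7982, 0.0000], ω = ẑ
J2: z=[-0.6018, 0.7986, 0.0000] o=[-0.6229, -0.4694, 0.5800] → [0.2234, 0.1684, -0.2656, -0.6018, 0.7986, 0.0000]
J3: z=[-0.6018, 0.7986, 0.0000] o=[-0.9992, -0.7530, 0.2249] → [0.5070, 0.3821, -0.7368, -0.6018, 0.7986, 0.0000]
J4: z=[0.7551, 0.5690, -0.3256] o=[-1.0999, -0.2028, 0.9530] → [0.0796, -0.0278, 0.1360, 0.7551, 0.5690, -0.3256]
V = J·q̇ = [-0.6050, -0.7875, 0.6047, 0.1995, -0.9340, 0.7117]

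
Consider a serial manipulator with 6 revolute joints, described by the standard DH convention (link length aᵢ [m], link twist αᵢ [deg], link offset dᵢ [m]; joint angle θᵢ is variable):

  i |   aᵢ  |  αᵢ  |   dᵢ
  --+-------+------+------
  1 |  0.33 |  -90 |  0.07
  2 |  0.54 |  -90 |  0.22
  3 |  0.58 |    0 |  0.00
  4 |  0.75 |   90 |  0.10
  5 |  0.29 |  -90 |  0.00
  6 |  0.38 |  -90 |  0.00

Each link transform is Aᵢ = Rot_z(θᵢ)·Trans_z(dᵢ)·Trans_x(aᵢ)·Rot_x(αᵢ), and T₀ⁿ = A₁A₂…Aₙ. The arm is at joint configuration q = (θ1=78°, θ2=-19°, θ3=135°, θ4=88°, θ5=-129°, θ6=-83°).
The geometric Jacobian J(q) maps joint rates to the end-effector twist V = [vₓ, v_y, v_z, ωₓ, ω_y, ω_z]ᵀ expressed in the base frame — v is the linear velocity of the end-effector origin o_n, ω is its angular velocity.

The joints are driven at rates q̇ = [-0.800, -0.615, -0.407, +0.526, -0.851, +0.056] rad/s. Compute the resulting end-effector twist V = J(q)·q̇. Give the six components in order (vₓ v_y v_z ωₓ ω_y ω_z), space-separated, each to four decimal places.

0.1405 0.2947 -0.3755 0.0773 0.5417 -0.7006

o_n = [0.0519, -0.2311, 0.0529]
J₁: ẑ×o_n = [0.2311, 0.0519, -0.0000], ω = ẑ
J2: z=[-0.9781, 0.2079, 0.0000] o=[0.0686, 0.3228, 0.0700] → [-0.0036, -0.0167, 0.5452, -0.9781, 0.2079, 0.0000]
J3: z=[0.0677, 0.3185, -0.9455] o=[-0.0404, 0.8680, 0.2458] → [-1.1006, -0.0742, -0.1038, 0.0677, 0.3185, -0.9455]
J4: z=[0.0677, 0.3185, -0.9455] o=[0.2801, 0.4034, 0.1123] → [-0.6188, 0.2198, 0.0297, 0.0677, 0.3185, -0.9455]
J5: z=[0.5813, -0.7828, -0.2220] o=[-0.3213, 0.0343, -0.1608] → [-0.2263, -0.2071, 0.1379, 0.5813, -0.7828, -0.2220]
J6: z=[-0.6728, -0.6159, 0.4100] o=[-0.1885, 0.0601, 0.0957] → [0.1457, 0.0698, 0.3439, -0.6728, -0.6159, 0.4100]
V = J·q̇ = [0.1405, 0.2947, -0.3755, 0.0773, 0.5417, -0.7006]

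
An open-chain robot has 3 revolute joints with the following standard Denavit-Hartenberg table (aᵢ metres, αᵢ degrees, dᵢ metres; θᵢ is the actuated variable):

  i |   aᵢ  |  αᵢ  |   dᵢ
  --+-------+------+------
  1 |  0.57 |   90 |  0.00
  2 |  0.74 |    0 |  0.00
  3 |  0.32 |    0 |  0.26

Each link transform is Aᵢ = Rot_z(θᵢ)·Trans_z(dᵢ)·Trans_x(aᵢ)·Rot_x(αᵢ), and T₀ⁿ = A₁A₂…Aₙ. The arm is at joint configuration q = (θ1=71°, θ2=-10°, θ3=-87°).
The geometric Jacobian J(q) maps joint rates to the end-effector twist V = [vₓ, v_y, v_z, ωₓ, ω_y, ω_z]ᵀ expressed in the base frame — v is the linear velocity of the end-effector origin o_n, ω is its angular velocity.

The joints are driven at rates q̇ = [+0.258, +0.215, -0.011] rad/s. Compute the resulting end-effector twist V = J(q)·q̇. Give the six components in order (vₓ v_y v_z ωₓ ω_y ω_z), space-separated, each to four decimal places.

o_n = [0.6560, 1.1065, -0.4461]
J₁: ẑ×o_n = [-1.1065, 0.6560, 0.0000], ω = ẑ
J2: z=[0.9455, -0.3256, 0.0000] o=[0.1856, 0.5389, 0.0000] → [0.1452, 0.4218, 0.6898, 0.9455, -0.3256, 0.0000]
J3: z=[0.9455, -0.3256, 0.0000] o=[0.4228, 1.2280, -0.1285] → [0.1034, 0.3003, -0.0390, 0.9455, -0.3256, 0.0000]
V = J·q̇ = [-0.2554, 0.2566, 0.1487, 0.1929, -0.0664, 0.2580]

-0.2554 0.2566 0.1487 0.1929 -0.0664 0.2580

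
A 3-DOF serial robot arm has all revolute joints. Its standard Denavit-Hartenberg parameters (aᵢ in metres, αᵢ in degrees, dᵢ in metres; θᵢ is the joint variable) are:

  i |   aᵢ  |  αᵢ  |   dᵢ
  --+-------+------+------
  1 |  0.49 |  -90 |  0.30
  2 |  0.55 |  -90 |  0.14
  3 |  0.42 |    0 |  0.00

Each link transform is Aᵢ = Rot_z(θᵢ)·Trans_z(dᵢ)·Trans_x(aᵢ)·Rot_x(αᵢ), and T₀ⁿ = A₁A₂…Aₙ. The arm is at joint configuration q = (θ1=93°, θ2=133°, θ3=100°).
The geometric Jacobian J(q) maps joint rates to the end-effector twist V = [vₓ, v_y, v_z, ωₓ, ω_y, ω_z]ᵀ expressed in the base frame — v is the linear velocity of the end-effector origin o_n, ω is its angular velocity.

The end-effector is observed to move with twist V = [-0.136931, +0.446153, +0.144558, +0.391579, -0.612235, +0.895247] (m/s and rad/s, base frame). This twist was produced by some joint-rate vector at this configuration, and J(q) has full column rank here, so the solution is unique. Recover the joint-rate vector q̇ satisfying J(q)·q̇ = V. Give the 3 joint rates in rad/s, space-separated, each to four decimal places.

o_n = [0.2646, 0.1787, -0.0489]
J₁: ẑ×o_n = [-0.1787, 0.2646, 0.0000], ω = ẑ
J2: z=[-0.9986, -0.0523, 0.0000] o=[-0.0256, 0.4893, 0.3000] → [0.0183, -0.3484, 0.3254, -0.9986, -0.0523, 0.0000]
J3: z=[0.0383, -0.7304, 0.6820] o=[-0.1458, 0.1074, -0.1022] → [-0.0876, 0.2779, 0.3025, 0.0383, -0.7304, 0.6820]
q̇ = J⁺·V = [0.3060, -0.3590, 0.8640]

0.3060 -0.3590 0.8640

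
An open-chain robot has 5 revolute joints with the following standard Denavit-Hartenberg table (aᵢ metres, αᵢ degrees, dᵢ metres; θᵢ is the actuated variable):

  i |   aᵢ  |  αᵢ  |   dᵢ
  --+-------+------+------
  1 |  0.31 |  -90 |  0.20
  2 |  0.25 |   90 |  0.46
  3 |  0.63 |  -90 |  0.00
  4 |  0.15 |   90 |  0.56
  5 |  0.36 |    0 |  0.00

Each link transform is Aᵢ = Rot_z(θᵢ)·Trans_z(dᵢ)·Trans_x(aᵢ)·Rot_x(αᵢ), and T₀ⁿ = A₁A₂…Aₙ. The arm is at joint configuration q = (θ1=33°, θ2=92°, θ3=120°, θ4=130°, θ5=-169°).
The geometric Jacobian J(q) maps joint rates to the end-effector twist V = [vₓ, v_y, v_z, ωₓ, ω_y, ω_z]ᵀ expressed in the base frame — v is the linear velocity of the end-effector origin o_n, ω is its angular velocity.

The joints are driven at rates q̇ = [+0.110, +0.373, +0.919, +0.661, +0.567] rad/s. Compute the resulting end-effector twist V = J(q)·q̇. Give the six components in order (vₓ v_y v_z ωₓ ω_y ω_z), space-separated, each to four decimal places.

0.2842 -0.4349 0.1837 0.2599 0.6680 0.8798

o_n = [-0.0687, 0.9965, 0.7501]
J₁: ẑ×o_n = [-0.9965, -0.0687, 0.0000], ω = ẑ
J2: z=[-0.5446, 0.8387, 0.0000] o=[0.2600, 0.1688, 0.2000] → [0.4613, 0.2996, -0.1751, -0.5446, 0.8387, 0.0000]
J3: z=[0.8382, 0.5443, -0.0349] o=[0.0021, 0.5499, -0.0498] → [0.4510, -0.6680, 0.4129, 0.8382, 0.5443, -0.0349]
J4: z=[0.2977, -0.4029, 0.8655] o=[-0.2858, 1.0134, 0.2650] → [-0.1808, 0.0435, 0.0824, 0.2977, -0.4029, 0.8655]
J5: z=[-0.8889, 0.2138, 0.4052] o=[-0.1713, 0.6543, 0.7055] → [-0.1291, 0.0812, -0.3261, -0.8889, 0.2138, 0.4052]
V = J·q̇ = [0.2842, -0.4349, 0.1837, 0.2599, 0.6680, 0.8798]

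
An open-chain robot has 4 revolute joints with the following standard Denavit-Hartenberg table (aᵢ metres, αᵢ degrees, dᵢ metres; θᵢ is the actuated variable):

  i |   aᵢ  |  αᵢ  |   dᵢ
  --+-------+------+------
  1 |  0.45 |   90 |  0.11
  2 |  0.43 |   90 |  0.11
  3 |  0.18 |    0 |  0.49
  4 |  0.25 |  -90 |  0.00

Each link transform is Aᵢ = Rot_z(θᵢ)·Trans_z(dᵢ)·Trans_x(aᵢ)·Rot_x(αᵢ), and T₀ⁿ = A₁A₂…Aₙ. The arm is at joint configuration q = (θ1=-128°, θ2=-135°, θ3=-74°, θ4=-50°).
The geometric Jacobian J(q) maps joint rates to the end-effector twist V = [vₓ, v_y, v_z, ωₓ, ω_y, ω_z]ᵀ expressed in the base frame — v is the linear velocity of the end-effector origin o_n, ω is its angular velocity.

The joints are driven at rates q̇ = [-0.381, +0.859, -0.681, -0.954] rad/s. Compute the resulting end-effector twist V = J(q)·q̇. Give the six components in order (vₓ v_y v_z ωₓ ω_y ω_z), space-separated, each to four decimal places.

o_n = [0.2972, -0.0586, 0.2162]
J₁: ẑ×o_n = [0.0586, 0.2972, -0.0000], ω = ẑ
J2: z=[-0.7880, 0.6157, 0.0000] o=[-0.2770, -0.3546, 0.1100] → [0.0654, 0.0837, -0.5868, -0.7880, 0.6157, 0.0000]
J3: z=[0.4353, 0.5572, 0.7071] o=[-0.1765, -0.0473, -0.1941] → [0.2366, 0.1564, -0.2689, 0.4353, 0.5572, 0.7071]
J4: z=[0.4353, 0.5572, 0.7071] o=[0.1947, 0.1469, 0.1173] → [0.2004, 0.0294, -0.1466, 0.4353, 0.5572, 0.7071]
V = J·q̇ = [-0.3185, -0.1759, -0.1811, -1.3887, -0.3822, -1.5371]

-0.3185 -0.1759 -0.1811 -1.3887 -0.3822 -1.5371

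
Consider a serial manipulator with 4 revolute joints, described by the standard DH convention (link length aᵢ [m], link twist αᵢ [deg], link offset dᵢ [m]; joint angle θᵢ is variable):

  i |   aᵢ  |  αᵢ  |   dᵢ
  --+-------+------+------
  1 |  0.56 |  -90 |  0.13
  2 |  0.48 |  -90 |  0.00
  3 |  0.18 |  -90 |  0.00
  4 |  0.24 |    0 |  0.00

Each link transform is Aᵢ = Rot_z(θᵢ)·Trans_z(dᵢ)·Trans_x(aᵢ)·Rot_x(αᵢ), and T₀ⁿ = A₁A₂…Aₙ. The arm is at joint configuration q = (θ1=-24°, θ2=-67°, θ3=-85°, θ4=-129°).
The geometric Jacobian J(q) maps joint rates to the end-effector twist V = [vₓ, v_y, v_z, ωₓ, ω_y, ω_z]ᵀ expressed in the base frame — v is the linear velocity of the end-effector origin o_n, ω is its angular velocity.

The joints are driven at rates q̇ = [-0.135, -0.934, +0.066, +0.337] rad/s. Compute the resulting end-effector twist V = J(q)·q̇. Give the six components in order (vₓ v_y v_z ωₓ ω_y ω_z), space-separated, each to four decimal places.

o_n = [0.8524, -0.3479, 0.5013]
J₁: ẑ×o_n = [0.3479, 0.8524, -0.0000], ω = ẑ
J2: z=[0.4067, 0.9135, 0.0000] o=[0.5116, -0.2278, 0.1300] → [0.3392, -0.1510, -0.3602, 0.4067, 0.9135, 0.0000]
J3: z=[0.8409, -0.3744, -0.3907] o=[0.6829, -0.3041, 0.5718] → [0.0093, -0.0069, 0.0266, 0.8409, -0.3744, -0.3907]
J4: z=[0.3201, -0.2379, 0.9170] o=[0.7615, -0.1427, 0.5863] → [0.2084, 0.1106, -0.0441, 0.3201, -0.2379, 0.9170]
V = J·q̇ = [-0.2929, 0.0628, 0.3234, -0.2165, -0.9581, 0.1482]

-0.2929 0.0628 0.3234 -0.2165 -0.9581 0.1482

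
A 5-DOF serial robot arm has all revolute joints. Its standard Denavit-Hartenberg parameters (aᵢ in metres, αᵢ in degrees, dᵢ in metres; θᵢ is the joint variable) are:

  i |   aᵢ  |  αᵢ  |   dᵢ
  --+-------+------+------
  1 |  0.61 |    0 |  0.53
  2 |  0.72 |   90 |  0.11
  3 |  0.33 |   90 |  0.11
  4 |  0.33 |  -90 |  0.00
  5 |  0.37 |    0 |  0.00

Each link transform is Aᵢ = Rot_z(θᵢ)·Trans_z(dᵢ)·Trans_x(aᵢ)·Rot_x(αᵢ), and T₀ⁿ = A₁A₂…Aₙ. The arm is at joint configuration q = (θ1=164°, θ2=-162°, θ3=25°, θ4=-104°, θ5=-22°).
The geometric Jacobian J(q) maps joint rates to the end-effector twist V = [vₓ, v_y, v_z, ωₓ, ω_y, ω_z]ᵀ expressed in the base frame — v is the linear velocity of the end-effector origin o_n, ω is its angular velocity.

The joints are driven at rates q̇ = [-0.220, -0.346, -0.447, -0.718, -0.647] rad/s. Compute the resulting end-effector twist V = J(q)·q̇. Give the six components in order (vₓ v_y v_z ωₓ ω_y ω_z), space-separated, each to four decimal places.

o_n = [0.3242, 0.7433, 0.5850]
J₁: ẑ×o_n = [-0.7433, 0.3242, 0.0000], ω = ẑ
J2: z=[0.0000, 0.0000, 1.0000] o=[-0.5864, 0.1681, 0.5300] → [-0.5752, 0.9106, 0.0000, 0.0000, 0.0000, 1.0000]
J3: z=[0.0349, -0.9994, 0.0000] o=[0.1332, 0.1933, 0.6400] → [0.0549, 0.0019, 0.2101, 0.0349, -0.9994, 0.0000]
J4: z=[0.4224, 0.0147, -0.9063] o=[0.4359, 0.0938, 0.7795] → [0.5858, 0.1834, 0.2760, 0.4224, 0.0147, -0.9063]
J5: z=[0.8704, 0.2725, 0.4101] o=[0.3524, 0.4112, 0.7457] → [-0.1800, 0.1283, 0.2967, 0.8704, 0.2725, 0.4101]
V = J·q̇ = [0.0338, -0.6019, -0.4841, -0.8820, 0.2599, -0.1806]

0.0338 -0.6019 -0.4841 -0.8820 0.2599 -0.1806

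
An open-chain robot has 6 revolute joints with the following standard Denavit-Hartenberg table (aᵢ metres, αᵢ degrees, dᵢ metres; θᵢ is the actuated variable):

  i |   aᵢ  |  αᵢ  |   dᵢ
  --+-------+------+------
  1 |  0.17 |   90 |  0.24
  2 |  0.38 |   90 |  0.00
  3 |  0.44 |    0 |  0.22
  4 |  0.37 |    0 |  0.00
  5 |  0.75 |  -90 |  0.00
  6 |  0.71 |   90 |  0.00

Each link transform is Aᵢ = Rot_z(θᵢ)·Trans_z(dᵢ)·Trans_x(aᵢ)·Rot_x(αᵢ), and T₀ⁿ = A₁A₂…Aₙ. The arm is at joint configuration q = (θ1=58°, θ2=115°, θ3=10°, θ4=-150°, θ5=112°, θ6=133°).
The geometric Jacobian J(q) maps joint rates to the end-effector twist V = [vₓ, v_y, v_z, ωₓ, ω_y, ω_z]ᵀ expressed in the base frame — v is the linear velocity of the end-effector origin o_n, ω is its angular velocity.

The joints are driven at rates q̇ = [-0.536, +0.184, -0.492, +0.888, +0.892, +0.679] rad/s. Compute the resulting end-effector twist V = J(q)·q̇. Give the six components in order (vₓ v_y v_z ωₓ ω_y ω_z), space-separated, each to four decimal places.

o_n = [-0.4676, -0.2082, 0.8064]
J₁: ẑ×o_n = [0.2082, -0.4676, 0.0000], ω = ẑ
J2: z=[0.8480, -0.5299, 0.0000] o=[0.0901, 0.1442, 0.2400] → [-0.3002, -0.4804, -0.5943, 0.8480, -0.5299, 0.0000]
J3: z=[0.4803, 0.7686, 0.4226] o=[0.0050, 0.0080, 0.5844] → [0.2620, -0.3064, 0.2594, 0.4803, 0.7686, 0.4226]
J4: z=[0.4803, 0.7686, 0.4226] o=[0.0784, -0.0187, 1.0701] → [-0.1226, -0.1041, 0.3286, 0.4803, 0.7686, 0.4226]
J5: z=[0.4803, 0.7686, 0.4226] o=[-0.0598, 0.2089, 0.8132] → [0.1711, -0.1691, 0.1131, 0.4803, 0.7686, 0.4226]
J6: z=[0.6436, -0.6361, 0.4255] o=[-0.5067, 0.1581, 1.4134] → [0.5420, 0.4073, -0.2109, 0.6436, -0.6361, 0.4255]
V = J·q̇ = [0.1160, 0.3462, 0.0125, 1.2117, 0.4605, 0.2972]

0.1160 0.3462 0.0125 1.2117 0.4605 0.2972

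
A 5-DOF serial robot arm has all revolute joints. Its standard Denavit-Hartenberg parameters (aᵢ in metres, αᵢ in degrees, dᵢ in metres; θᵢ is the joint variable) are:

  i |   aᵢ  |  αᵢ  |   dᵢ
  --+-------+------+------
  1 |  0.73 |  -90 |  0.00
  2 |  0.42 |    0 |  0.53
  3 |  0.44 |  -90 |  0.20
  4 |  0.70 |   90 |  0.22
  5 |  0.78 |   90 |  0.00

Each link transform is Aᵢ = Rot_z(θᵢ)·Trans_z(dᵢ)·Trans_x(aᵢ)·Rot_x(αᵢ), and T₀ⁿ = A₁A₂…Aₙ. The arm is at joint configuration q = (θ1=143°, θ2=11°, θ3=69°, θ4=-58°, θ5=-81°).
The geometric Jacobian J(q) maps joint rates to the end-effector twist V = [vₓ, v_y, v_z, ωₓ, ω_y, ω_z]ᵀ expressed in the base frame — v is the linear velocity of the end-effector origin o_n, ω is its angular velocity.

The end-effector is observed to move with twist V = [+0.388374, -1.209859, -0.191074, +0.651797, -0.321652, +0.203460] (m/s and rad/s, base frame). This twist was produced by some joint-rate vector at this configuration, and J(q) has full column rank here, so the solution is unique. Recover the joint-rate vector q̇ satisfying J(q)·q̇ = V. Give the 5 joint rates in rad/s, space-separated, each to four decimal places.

o_n = [-2.3254, -0.0346, -0.8469]
J₁: ẑ×o_n = [0.0346, -2.3254, 0.0000], ω = ẑ
J2: z=[-0.6018, -0.7986, 0.0000] o=[-0.5830, 0.4393, 0.0000] → [0.6763, -0.5097, -1.1064, -0.6018, -0.7986, 0.0000]
J3: z=[-0.6018, -0.7986, 0.0000] o=[-1.2312, 0.2642, -0.0801] → [0.6123, -0.4614, -0.6941, -0.6018, -0.7986, 0.0000]
J4: z=[0.7865, -0.5927, -0.1736] o=[-1.4126, 0.1504, -0.5135] → [0.1655, 0.4207, -0.6865, 0.7865, -0.5927, -0.1736]
J5: z=[-0.2013, -0.5118, 0.8352] o=[-1.6483, -0.4153, -0.9170] → [-0.3538, -0.5514, -0.4232, -0.2013, -0.5118, 0.8352]
q̇ = J⁺·V = [0.7720, -0.5750, 0.7120, 0.8020, -0.5140]

0.7720 -0.5750 0.7120 0.8020 -0.5140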